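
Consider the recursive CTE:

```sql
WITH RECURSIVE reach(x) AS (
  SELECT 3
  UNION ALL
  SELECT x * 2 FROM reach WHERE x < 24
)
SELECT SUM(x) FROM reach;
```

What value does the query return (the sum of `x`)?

Base: x=3.
Iteration 1: 3 < 24 holds -> x = 3 * 2 = 6.
Iteration 2: 6 < 24 holds -> x = 6 * 2 = 12.
Iteration 3: 12 < 24 holds -> x = 12 * 2 = 24.
Iteration 4: 24 < 24 fails; recursion stops.
SUM(x) = 3 + 6 + 12 + 24 = 45.

45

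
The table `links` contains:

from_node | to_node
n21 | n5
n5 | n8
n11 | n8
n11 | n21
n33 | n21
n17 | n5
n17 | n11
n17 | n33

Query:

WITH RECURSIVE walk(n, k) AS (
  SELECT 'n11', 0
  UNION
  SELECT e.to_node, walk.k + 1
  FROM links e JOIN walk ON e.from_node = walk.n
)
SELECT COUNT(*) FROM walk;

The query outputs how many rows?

Base: (n11, k=0).
Iteration 1: edges from {n11} -> (n21, k=1), (n8, k=1).
Iteration 2: edges from {n21,n8} -> (n5, k=2).
Iteration 3: edges from {n5} -> (n8, k=3).
Iteration 4: no outgoing edges from {n8}; recursion stops.
Total rows emitted: 5.

5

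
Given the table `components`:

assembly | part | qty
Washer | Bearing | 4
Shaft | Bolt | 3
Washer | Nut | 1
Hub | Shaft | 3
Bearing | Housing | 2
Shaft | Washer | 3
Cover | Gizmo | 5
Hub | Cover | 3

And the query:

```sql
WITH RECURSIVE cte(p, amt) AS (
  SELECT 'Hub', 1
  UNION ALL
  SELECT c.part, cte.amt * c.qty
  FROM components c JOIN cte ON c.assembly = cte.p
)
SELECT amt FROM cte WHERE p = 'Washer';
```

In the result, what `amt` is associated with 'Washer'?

9

Base: (Hub, amt=1).
Iteration 1: components of {Hub} -> Cover = 1*3 = 3, Shaft = 1*3 = 3.
Iteration 2: components of {Cover,Shaft} -> Bolt = 3*3 = 9, Gizmo = 3*5 = 15, Washer = 3*3 = 9.
Iteration 3: components of {Bolt,Gizmo,Washer} -> Bearing = 9*4 = 36, Nut = 9*1 = 9.
Iteration 4: components of {Bearing,Nut} -> Housing = 36*2 = 72.
Iteration 5: no further components; recursion stops.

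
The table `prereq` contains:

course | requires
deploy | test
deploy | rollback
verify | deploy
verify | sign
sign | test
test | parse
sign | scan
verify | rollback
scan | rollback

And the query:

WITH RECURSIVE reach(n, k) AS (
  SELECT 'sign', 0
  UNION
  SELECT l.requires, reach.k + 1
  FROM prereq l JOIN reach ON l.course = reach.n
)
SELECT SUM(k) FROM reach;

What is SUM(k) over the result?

Base: (sign, k=0).
Iteration 1: edges from {sign} -> (scan, k=1), (test, k=1).
Iteration 2: edges from {scan,test} -> (parse, k=2), (rollback, k=2).
Iteration 3: no outgoing edges from {parse,rollback}; recursion stops.
SUM(k) = 0 + 1 + 1 + 2 + 2 = 6.

6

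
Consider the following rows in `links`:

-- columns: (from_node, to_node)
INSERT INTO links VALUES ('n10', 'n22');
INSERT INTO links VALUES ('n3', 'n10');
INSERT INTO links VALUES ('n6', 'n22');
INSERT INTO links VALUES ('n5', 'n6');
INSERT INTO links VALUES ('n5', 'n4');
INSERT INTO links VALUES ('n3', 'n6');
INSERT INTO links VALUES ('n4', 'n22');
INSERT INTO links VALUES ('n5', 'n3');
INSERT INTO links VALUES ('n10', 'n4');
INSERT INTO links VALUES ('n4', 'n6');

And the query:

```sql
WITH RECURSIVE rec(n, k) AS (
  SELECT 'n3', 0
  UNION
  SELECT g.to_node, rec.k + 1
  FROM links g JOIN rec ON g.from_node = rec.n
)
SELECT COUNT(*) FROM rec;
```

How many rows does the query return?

8

Base: (n3, k=0).
Iteration 1: edges from {n3} -> (n10, k=1), (n6, k=1).
Iteration 2: edges from {n10,n6} -> (n22, k=2), (n4, k=2). [UNION drops 1 duplicate row(s)]
Iteration 3: edges from {n22,n4} -> (n22, k=3), (n6, k=3).
Iteration 4: edges from {n22,n6} -> (n22, k=4).
Iteration 5: no outgoing edges from {n22}; recursion stops.
Total rows emitted: 8.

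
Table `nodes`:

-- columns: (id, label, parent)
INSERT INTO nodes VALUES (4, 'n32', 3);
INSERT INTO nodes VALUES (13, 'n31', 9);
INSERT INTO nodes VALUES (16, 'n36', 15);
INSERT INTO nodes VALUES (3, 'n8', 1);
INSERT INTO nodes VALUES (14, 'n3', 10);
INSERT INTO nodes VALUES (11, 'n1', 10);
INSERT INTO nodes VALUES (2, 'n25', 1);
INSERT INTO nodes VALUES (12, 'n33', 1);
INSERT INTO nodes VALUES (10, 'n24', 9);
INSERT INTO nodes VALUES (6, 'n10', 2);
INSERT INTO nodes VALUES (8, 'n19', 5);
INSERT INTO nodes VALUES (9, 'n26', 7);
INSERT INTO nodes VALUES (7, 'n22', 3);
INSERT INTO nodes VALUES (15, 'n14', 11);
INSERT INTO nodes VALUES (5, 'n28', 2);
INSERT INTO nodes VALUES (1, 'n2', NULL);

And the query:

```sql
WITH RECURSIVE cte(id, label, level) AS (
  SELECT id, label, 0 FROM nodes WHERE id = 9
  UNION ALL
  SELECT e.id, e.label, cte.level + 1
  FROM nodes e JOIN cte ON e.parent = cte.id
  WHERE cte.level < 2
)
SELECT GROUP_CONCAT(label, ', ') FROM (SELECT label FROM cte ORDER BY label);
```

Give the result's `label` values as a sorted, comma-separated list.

Base: id=9 (n26) at level 0.
Iteration 1: rows with parent in {9} -> n24 (id 10, level 1), n31 (id 13, level 1).
Iteration 2: rows with parent in {10,13} -> n1 (id 11, level 2), n3 (id 14, level 2).
Iteration 3: level < 2 fails for all current rows; recursion stops.

n1, n24, n26, n3, n31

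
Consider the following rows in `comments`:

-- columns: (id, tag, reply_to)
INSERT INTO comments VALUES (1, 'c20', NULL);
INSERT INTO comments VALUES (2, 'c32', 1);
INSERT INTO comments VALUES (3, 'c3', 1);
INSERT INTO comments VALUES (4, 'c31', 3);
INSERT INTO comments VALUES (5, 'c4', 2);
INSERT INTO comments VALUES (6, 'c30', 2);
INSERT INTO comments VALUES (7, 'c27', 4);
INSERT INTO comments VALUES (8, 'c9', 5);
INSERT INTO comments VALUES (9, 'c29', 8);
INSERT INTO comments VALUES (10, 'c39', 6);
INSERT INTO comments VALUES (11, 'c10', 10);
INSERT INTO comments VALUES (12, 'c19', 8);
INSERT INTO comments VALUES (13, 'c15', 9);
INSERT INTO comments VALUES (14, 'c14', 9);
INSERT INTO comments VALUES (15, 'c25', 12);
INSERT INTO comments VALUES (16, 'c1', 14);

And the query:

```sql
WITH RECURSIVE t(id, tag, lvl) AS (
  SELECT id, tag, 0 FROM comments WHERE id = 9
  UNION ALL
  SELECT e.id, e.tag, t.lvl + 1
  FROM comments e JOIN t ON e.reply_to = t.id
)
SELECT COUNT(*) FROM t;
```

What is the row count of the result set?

4

Base: id=9 (c29) at lvl 0.
Iteration 1: rows with reply_to in {9} -> c15 (id 13, lvl 1), c14 (id 14, lvl 1).
Iteration 2: rows with reply_to in {13,14} -> c1 (id 16, lvl 2).
Iteration 3: no rows with reply_to in {16}; recursion stops.
Total rows emitted: 4.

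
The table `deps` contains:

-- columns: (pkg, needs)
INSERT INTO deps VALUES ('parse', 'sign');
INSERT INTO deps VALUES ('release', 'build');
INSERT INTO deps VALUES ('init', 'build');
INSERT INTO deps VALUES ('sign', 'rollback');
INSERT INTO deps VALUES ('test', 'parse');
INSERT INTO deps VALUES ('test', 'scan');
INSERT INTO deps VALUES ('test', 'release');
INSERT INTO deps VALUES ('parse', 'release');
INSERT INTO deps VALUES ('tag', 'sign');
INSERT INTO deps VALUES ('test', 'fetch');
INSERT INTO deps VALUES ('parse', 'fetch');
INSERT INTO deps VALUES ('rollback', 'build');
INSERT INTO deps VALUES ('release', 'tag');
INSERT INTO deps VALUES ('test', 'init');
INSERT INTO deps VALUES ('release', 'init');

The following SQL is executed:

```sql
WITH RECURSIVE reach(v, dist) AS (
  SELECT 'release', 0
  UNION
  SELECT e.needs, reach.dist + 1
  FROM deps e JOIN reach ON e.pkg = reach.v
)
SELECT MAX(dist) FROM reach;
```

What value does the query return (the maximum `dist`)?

Base: (release, dist=0).
Iteration 1: edges from {release} -> (build, dist=1), (init, dist=1), (tag, dist=1).
Iteration 2: edges from {build,init,tag} -> (build, dist=2), (sign, dist=2).
Iteration 3: edges from {build,sign} -> (rollback, dist=3).
Iteration 4: edges from {rollback} -> (build, dist=4).
Iteration 5: no outgoing edges from {build}; recursion stops.
dist values: 0, 1, 1, 1, 2, 2, 3, 4; the maximum is 4.

4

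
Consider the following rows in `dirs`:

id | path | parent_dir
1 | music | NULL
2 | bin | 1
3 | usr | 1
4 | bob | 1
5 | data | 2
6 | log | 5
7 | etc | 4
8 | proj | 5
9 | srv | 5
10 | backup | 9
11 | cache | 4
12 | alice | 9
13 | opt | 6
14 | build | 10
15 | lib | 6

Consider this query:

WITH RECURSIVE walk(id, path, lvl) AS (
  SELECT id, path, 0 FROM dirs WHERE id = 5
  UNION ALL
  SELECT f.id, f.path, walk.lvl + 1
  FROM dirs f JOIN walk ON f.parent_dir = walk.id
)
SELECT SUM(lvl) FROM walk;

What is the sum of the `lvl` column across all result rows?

Base: id=5 (data) at lvl 0.
Iteration 1: rows with parent_dir in {5} -> log (id 6, lvl 1), proj (id 8, lvl 1), srv (id 9, lvl 1).
Iteration 2: rows with parent_dir in {6,8,9} -> backup (id 10, lvl 2), alice (id 12, lvl 2), opt (id 13, lvl 2), lib (id 15, lvl 2).
Iteration 3: rows with parent_dir in {10,12,13,15} -> build (id 14, lvl 3).
Iteration 4: no rows with parent_dir in {14}; recursion stops.
SUM(lvl) = 0 + 1 + 1 + 1 + 2 + 2 + 2 + 2 + 3 = 14.

14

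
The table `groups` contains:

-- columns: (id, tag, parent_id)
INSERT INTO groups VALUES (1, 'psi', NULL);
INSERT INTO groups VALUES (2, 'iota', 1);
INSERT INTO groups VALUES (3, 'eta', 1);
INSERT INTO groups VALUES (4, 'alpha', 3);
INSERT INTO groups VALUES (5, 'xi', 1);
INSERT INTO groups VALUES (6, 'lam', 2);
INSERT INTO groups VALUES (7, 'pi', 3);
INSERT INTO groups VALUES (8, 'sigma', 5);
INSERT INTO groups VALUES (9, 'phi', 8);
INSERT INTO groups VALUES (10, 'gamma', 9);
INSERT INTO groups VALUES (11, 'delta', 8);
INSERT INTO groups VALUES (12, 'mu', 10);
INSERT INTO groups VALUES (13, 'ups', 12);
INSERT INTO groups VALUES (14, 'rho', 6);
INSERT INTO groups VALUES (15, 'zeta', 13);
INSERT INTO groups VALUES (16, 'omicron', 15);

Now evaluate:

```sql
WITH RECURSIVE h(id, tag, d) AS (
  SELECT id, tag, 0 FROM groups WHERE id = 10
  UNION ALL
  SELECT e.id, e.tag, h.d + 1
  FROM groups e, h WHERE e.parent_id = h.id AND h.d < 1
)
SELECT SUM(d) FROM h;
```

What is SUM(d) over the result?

Base: id=10 (gamma) at d 0.
Iteration 1: rows with parent_id in {10} -> mu (id 12, d 1).
Iteration 2: d < 1 fails for all current rows; recursion stops.
SUM(d) = 0 + 1 = 1.

1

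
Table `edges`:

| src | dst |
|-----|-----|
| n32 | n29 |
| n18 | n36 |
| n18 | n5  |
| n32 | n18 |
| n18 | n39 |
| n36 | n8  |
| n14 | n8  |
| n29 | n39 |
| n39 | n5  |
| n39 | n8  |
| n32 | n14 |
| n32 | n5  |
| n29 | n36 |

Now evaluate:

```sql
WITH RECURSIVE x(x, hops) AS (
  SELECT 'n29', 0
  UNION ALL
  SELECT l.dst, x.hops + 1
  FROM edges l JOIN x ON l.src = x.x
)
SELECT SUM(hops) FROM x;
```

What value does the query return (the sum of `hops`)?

8

Base: (n29, hops=0).
Iteration 1: edges from {n29} -> (n36, hops=1), (n39, hops=1).
Iteration 2: edges from {n36,n39} -> (n5, hops=2), (n8, hops=2) x2. [UNION ALL keeps all 3 new rows, including repeats]
Iteration 3: no outgoing edges from {n5,n8}; recursion stops.
SUM(hops) = 0 + 1 + 1 + 2 + 2 + 2 = 8.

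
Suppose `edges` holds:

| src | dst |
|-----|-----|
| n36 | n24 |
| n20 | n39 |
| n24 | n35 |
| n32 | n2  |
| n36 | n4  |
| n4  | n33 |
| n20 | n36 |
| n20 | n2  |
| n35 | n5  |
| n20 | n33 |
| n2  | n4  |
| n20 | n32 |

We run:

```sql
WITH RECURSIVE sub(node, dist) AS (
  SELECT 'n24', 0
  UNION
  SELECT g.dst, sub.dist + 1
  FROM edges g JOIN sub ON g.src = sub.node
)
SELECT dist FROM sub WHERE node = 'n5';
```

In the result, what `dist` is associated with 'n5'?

2

Base: (n24, dist=0).
Iteration 1: edges from {n24} -> (n35, dist=1).
Iteration 2: edges from {n35} -> (n5, dist=2).
Iteration 3: no outgoing edges from {n5}; recursion stops.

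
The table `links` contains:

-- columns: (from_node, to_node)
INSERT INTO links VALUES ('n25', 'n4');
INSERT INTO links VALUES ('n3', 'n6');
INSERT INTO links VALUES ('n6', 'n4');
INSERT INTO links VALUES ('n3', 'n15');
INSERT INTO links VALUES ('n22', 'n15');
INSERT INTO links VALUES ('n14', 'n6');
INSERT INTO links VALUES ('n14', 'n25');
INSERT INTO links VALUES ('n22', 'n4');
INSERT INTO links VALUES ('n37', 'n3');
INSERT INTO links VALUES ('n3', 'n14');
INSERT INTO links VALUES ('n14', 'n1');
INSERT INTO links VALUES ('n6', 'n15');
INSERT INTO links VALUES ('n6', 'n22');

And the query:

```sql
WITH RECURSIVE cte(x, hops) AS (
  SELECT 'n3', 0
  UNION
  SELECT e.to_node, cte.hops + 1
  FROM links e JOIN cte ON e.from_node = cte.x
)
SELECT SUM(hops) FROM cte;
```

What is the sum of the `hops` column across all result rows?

Base: (n3, hops=0).
Iteration 1: edges from {n3} -> (n14, hops=1), (n15, hops=1), (n6, hops=1).
Iteration 2: edges from {n14,n15,n6} -> (n1, hops=2), (n15, hops=2), (n22, hops=2), (n25, hops=2), (n4, hops=2), (n6, hops=2).
Iteration 3: edges from {n1,n15,n22,n25,n4,n6} -> (n15, hops=3), (n22, hops=3), (n4, hops=3). [UNION drops 3 duplicate row(s)]
Iteration 4: edges from {n15,n22,n4} -> (n15, hops=4), (n4, hops=4).
Iteration 5: no outgoing edges from {n15,n4}; recursion stops.
SUM(hops) = 0 + 1 + 1 + 1 + 2 + 2 + 2 + 2 + 2 + 2 + 3 + 3 + 3 + 4 + 4 = 32.

32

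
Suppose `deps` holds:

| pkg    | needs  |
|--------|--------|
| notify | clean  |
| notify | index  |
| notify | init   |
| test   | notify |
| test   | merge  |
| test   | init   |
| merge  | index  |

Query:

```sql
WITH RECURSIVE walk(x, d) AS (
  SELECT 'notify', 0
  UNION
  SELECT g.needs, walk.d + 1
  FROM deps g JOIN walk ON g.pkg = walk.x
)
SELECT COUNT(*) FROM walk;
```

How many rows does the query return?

Base: (notify, d=0).
Iteration 1: edges from {notify} -> (clean, d=1), (index, d=1), (init, d=1).
Iteration 2: no outgoing edges from {clean,index,init}; recursion stops.
Total rows emitted: 4.

4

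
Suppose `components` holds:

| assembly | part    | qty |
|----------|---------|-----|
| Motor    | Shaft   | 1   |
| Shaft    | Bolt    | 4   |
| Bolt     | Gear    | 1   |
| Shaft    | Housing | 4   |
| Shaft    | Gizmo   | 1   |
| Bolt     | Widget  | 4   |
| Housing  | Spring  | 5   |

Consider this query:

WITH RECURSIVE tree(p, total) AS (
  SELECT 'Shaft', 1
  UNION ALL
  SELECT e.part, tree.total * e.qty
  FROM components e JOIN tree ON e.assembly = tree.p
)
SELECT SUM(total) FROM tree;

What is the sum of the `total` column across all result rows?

Base: (Shaft, total=1).
Iteration 1: components of {Shaft} -> Bolt = 1*4 = 4, Gizmo = 1*1 = 1, Housing = 1*4 = 4.
Iteration 2: components of {Bolt,Gizmo,Housing} -> Gear = 4*1 = 4, Spring = 4*5 = 20, Widget = 4*4 = 16.
Iteration 3: no further components; recursion stops.
SUM(total) = 1 + 4 + 4 + 1 + 4 + 16 + 20 = 50.

50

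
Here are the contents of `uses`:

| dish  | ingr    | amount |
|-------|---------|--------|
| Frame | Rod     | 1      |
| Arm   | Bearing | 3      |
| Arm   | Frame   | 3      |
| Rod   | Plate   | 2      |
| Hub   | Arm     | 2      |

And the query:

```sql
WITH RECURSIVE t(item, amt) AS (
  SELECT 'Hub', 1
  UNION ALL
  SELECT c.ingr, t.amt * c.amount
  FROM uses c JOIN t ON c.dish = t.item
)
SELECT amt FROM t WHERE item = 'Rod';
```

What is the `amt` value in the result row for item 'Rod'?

6

Base: (Hub, amt=1).
Iteration 1: components of {Hub} -> Arm = 1*2 = 2.
Iteration 2: components of {Arm} -> Bearing = 2*3 = 6, Frame = 2*3 = 6.
Iteration 3: components of {Bearing,Frame} -> Rod = 6*1 = 6.
Iteration 4: components of {Rod} -> Plate = 6*2 = 12.
Iteration 5: no further components; recursion stops.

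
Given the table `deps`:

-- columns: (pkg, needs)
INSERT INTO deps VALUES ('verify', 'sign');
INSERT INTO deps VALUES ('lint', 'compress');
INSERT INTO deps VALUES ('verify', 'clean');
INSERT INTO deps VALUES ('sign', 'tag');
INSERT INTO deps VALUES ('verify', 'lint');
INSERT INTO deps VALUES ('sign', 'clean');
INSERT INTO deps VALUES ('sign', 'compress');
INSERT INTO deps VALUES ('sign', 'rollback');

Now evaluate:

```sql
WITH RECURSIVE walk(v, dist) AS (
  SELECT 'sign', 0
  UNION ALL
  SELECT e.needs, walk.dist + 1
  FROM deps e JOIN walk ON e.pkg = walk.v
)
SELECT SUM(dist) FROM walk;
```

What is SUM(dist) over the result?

4

Base: (sign, dist=0).
Iteration 1: edges from {sign} -> (clean, dist=1), (compress, dist=1), (rollback, dist=1), (tag, dist=1).
Iteration 2: no outgoing edges from {clean,compress,rollback,tag}; recursion stops.
SUM(dist) = 0 + 1 + 1 + 1 + 1 = 4.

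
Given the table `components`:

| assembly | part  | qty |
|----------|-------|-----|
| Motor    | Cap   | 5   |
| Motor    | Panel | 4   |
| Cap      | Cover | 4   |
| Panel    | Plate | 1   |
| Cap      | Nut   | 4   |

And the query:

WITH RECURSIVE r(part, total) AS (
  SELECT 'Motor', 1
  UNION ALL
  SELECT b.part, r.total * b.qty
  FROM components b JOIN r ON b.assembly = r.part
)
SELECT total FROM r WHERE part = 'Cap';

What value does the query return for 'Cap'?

Base: (Motor, total=1).
Iteration 1: components of {Motor} -> Cap = 1*5 = 5, Panel = 1*4 = 4.
Iteration 2: components of {Cap,Panel} -> Cover = 5*4 = 20, Nut = 5*4 = 20, Plate = 4*1 = 4.
Iteration 3: no further components; recursion stops.

5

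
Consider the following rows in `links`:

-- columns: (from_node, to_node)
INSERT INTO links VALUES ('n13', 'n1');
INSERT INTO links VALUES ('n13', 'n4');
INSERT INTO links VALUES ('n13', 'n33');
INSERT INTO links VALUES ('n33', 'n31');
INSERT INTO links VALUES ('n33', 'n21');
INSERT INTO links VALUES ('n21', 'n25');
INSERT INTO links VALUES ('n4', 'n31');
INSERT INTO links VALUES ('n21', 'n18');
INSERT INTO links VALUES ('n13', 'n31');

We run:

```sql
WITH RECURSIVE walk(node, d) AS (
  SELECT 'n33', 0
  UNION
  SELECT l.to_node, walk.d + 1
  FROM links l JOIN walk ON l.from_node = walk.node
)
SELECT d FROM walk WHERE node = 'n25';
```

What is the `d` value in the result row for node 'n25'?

Base: (n33, d=0).
Iteration 1: edges from {n33} -> (n21, d=1), (n31, d=1).
Iteration 2: edges from {n21,n31} -> (n18, d=2), (n25, d=2).
Iteration 3: no outgoing edges from {n18,n25}; recursion stops.

2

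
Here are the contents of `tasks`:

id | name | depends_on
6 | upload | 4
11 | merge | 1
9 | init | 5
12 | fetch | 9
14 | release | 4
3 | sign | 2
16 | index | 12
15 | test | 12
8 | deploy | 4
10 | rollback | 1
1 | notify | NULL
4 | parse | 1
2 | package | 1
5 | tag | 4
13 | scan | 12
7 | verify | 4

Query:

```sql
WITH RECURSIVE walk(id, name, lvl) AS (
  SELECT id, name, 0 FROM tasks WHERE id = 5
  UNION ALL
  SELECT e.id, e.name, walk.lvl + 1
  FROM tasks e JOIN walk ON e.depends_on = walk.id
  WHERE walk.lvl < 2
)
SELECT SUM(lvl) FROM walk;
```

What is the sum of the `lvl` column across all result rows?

3

Base: id=5 (tag) at lvl 0.
Iteration 1: rows with depends_on in {5} -> init (id 9, lvl 1).
Iteration 2: rows with depends_on in {9} -> fetch (id 12, lvl 2).
Iteration 3: lvl < 2 fails for all current rows; recursion stops.
SUM(lvl) = 0 + 1 + 2 = 3.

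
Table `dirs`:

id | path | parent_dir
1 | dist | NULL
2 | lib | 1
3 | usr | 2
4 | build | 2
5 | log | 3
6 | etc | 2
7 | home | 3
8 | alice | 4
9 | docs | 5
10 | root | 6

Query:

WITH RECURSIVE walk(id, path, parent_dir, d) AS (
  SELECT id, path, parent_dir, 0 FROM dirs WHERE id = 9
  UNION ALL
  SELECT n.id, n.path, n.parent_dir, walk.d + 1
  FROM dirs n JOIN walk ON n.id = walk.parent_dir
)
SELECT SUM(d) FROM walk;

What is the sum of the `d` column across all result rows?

Base: id=9 (docs), parent_dir=5, d 0.
Iteration 1: join on id=5 -> log (id 5, parent_dir=3, d 1).
Iteration 2: join on id=3 -> usr (id 3, parent_dir=2, d 2).
Iteration 3: join on id=2 -> lib (id 2, parent_dir=1, d 3).
Iteration 4: join on id=1 -> dist (id 1, parent_dir=NULL, d 4).
Iteration 5: parent_dir is NULL; no match; recursion stops.
SUM(d) = 0 + 1 + 2 + 3 + 4 = 10.

10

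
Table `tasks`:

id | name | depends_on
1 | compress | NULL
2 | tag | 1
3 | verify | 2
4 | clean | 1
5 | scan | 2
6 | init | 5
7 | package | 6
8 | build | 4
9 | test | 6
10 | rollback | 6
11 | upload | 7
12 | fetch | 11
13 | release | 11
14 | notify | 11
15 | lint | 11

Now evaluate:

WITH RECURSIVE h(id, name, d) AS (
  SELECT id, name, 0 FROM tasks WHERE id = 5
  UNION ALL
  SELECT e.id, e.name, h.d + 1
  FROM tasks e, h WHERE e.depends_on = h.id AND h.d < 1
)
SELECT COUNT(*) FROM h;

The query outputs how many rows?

Base: id=5 (scan) at d 0.
Iteration 1: rows with depends_on in {5} -> init (id 6, d 1).
Iteration 2: d < 1 fails for all current rows; recursion stops.
Total rows emitted: 2.

2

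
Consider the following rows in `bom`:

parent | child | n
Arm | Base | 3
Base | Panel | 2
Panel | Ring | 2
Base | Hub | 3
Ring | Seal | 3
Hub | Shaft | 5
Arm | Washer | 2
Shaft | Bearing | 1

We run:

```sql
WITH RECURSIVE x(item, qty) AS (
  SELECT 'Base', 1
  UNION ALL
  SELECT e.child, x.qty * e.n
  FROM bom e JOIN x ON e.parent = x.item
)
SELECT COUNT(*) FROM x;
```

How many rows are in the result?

Base: (Base, qty=1).
Iteration 1: components of {Base} -> Hub = 1*3 = 3, Panel = 1*2 = 2.
Iteration 2: components of {Hub,Panel} -> Ring = 2*2 = 4, Shaft = 3*5 = 15.
Iteration 3: components of {Ring,Shaft} -> Bearing = 15*1 = 15, Seal = 4*3 = 12.
Iteration 4: no further components; recursion stops.
Total rows emitted: 7.

7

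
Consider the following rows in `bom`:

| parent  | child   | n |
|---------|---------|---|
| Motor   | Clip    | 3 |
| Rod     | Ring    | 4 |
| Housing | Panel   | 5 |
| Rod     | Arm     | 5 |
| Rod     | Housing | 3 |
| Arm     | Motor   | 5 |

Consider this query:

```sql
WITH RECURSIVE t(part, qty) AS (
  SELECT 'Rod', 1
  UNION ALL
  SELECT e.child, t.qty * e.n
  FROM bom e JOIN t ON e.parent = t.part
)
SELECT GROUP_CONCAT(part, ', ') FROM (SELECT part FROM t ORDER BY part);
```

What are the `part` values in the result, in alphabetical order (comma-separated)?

Base: (Rod, qty=1).
Iteration 1: components of {Rod} -> Arm = 1*5 = 5, Housing = 1*3 = 3, Ring = 1*4 = 4.
Iteration 2: components of {Arm,Housing,Ring} -> Motor = 5*5 = 25, Panel = 3*5 = 15.
Iteration 3: components of {Motor,Panel} -> Clip = 25*3 = 75.
Iteration 4: no further components; recursion stops.

Arm, Clip, Housing, Motor, Panel, Ring, Rod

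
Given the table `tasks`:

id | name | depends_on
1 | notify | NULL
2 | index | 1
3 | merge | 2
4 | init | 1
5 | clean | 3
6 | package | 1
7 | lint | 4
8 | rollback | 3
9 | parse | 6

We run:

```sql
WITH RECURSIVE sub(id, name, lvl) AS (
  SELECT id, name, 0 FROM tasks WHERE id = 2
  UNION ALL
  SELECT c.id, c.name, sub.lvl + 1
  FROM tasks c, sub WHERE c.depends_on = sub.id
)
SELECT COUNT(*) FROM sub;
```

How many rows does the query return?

Base: id=2 (index) at lvl 0.
Iteration 1: rows with depends_on in {2} -> merge (id 3, lvl 1).
Iteration 2: rows with depends_on in {3} -> clean (id 5, lvl 2), rollback (id 8, lvl 2).
Iteration 3: no rows with depends_on in {5,8}; recursion stops.
Total rows emitted: 4.

4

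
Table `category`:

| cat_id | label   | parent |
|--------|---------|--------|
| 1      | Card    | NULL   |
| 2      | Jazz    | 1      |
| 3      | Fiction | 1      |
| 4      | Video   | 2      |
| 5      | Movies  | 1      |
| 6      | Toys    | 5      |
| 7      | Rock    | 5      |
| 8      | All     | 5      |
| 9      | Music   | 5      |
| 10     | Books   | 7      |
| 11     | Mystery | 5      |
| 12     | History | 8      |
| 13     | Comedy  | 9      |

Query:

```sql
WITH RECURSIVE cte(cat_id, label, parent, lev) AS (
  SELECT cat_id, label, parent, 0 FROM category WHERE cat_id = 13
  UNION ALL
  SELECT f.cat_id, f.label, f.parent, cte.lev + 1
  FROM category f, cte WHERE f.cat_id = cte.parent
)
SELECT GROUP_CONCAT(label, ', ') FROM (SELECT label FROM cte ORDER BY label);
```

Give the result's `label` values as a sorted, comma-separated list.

Card, Comedy, Movies, Music

Base: cat_id=13 (Comedy), parent=9, lev 0.
Iteration 1: join on cat_id=9 -> Music (id 9, parent=5, lev 1).
Iteration 2: join on cat_id=5 -> Movies (id 5, parent=1, lev 2).
Iteration 3: join on cat_id=1 -> Card (id 1, parent=NULL, lev 3).
Iteration 4: parent is NULL; no match; recursion stops.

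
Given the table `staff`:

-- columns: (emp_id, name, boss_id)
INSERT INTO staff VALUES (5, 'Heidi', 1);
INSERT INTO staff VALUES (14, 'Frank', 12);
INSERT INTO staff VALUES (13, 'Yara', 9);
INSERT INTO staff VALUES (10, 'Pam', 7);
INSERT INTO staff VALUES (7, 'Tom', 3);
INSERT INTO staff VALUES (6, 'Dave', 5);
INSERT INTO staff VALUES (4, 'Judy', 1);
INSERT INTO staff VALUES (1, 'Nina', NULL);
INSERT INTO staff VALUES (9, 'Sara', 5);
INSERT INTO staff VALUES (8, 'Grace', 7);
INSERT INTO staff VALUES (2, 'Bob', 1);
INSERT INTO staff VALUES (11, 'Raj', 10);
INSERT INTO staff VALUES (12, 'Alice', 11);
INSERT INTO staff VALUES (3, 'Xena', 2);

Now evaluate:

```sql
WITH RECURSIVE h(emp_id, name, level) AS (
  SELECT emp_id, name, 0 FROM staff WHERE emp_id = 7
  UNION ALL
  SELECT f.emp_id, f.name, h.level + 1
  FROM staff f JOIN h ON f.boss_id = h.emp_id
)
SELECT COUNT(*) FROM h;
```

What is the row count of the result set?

Base: emp_id=7 (Tom) at level 0.
Iteration 1: rows with boss_id in {7} -> Grace (id 8, level 1), Pam (id 10, level 1).
Iteration 2: rows with boss_id in {8,10} -> Raj (id 11, level 2).
Iteration 3: rows with boss_id in {11} -> Alice (id 12, level 3).
Iteration 4: rows with boss_id in {12} -> Frank (id 14, level 4).
Iteration 5: no rows with boss_id in {14}; recursion stops.
Total rows emitted: 6.

6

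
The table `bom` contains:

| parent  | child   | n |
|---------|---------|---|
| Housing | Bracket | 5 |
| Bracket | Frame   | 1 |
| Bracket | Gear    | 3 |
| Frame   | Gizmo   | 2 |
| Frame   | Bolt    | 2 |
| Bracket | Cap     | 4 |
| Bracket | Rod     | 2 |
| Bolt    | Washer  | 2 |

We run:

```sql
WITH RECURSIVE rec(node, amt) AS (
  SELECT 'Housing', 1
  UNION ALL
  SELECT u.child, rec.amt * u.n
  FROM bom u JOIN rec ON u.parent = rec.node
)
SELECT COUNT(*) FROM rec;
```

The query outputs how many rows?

9

Base: (Housing, amt=1).
Iteration 1: components of {Housing} -> Bracket = 1*5 = 5.
Iteration 2: components of {Bracket} -> Cap = 5*4 = 20, Frame = 5*1 = 5, Gear = 5*3 = 15, Rod = 5*2 = 10.
Iteration 3: components of {Cap,Frame,Gear,Rod} -> Bolt = 5*2 = 10, Gizmo = 5*2 = 10.
Iteration 4: components of {Bolt,Gizmo} -> Washer = 10*2 = 20.
Iteration 5: no further components; recursion stops.
Total rows emitted: 9.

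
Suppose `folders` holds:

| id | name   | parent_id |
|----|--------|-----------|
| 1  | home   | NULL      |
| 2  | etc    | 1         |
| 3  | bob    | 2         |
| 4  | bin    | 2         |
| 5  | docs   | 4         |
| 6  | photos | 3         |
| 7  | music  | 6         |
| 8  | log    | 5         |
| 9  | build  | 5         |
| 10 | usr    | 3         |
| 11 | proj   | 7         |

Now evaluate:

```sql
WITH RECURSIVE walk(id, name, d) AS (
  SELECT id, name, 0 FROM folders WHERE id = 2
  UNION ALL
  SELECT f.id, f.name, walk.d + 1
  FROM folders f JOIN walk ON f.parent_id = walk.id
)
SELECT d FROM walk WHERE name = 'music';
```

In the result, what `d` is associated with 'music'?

3

Base: id=2 (etc) at d 0.
Iteration 1: rows with parent_id in {2} -> bob (id 3, d 1), bin (id 4, d 1).
Iteration 2: rows with parent_id in {3,4} -> docs (id 5, d 2), photos (id 6, d 2), usr (id 10, d 2).
Iteration 3: rows with parent_id in {5,6,10} -> music (id 7, d 3), log (id 8, d 3), build (id 9, d 3).
Iteration 4: rows with parent_id in {7,8,9} -> proj (id 11, d 4).
Iteration 5: no rows with parent_id in {11}; recursion stops.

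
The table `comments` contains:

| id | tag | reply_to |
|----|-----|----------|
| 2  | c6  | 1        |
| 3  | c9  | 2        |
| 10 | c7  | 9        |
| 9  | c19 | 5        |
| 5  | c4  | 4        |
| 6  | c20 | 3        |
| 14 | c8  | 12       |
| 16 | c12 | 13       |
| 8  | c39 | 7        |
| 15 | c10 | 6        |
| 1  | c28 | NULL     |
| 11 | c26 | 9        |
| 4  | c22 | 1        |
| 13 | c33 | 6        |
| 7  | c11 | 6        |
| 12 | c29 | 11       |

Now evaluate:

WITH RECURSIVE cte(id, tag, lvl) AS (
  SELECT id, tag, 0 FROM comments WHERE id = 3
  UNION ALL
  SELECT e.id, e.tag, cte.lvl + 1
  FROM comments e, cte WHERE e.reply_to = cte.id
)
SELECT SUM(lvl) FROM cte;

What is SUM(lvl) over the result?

Base: id=3 (c9) at lvl 0.
Iteration 1: rows with reply_to in {3} -> c20 (id 6, lvl 1).
Iteration 2: rows with reply_to in {6} -> c11 (id 7, lvl 2), c33 (id 13, lvl 2), c10 (id 15, lvl 2).
Iteration 3: rows with reply_to in {7,13,15} -> c39 (id 8, lvl 3), c12 (id 16, lvl 3).
Iteration 4: no rows with reply_to in {8,16}; recursion stops.
SUM(lvl) = 0 + 1 + 2 + 2 + 2 + 3 + 3 = 13.

13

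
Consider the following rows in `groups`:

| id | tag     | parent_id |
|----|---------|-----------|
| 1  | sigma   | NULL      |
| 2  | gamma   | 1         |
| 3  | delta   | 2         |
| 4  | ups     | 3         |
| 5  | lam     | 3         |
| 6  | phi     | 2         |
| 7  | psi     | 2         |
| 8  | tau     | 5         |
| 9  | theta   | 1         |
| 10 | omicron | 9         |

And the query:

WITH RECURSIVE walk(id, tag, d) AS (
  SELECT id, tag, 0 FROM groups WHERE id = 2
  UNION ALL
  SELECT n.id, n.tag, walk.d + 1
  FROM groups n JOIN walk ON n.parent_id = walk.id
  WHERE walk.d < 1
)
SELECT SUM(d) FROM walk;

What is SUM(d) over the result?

Base: id=2 (gamma) at d 0.
Iteration 1: rows with parent_id in {2} -> delta (id 3, d 1), phi (id 6, d 1), psi (id 7, d 1).
Iteration 2: d < 1 fails for all current rows; recursion stops.
SUM(d) = 0 + 1 + 1 + 1 = 3.

3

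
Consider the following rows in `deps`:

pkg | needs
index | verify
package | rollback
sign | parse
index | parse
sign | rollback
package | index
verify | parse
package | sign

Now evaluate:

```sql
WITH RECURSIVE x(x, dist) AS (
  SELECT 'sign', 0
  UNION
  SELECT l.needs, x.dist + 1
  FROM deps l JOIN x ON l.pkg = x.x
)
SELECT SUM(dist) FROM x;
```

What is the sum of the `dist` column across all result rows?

Base: (sign, dist=0).
Iteration 1: edges from {sign} -> (parse, dist=1), (rollback, dist=1).
Iteration 2: no outgoing edges from {parse,rollback}; recursion stops.
SUM(dist) = 0 + 1 + 1 = 2.

2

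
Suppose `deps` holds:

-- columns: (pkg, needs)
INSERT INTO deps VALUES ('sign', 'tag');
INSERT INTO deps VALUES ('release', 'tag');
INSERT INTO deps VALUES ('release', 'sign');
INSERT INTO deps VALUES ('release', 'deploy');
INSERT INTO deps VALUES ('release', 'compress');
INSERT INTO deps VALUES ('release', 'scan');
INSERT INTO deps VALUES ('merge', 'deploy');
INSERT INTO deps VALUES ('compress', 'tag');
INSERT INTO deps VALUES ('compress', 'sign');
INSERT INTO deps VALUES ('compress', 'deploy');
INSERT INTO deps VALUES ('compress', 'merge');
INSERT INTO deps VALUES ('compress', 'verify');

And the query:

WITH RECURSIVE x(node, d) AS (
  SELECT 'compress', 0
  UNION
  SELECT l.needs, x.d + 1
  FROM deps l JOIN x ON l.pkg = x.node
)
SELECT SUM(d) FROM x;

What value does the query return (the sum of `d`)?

Base: (compress, d=0).
Iteration 1: edges from {compress} -> (deploy, d=1), (merge, d=1), (sign, d=1), (tag, d=1), (verify, d=1).
Iteration 2: edges from {deploy,merge,sign,tag,verify} -> (deploy, d=2), (tag, d=2).
Iteration 3: no outgoing edges from {deploy,tag}; recursion stops.
SUM(d) = 0 + 1 + 1 + 1 + 1 + 1 + 2 + 2 = 9.

9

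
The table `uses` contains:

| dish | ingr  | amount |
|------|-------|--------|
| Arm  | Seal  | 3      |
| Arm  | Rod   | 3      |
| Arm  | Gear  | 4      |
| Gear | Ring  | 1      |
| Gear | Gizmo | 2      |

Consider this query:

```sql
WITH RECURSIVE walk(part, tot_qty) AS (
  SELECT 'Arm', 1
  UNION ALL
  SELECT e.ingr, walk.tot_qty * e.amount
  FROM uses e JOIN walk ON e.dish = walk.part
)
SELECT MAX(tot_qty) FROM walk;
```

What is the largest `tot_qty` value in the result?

8

Base: (Arm, tot_qty=1).
Iteration 1: components of {Arm} -> Gear = 1*4 = 4, Rod = 1*3 = 3, Seal = 1*3 = 3.
Iteration 2: components of {Gear,Rod,Seal} -> Gizmo = 4*2 = 8, Ring = 4*1 = 4.
Iteration 3: no further components; recursion stops.
tot_qty values: 1, 4, 3, 3, 8, 4; the maximum is 8.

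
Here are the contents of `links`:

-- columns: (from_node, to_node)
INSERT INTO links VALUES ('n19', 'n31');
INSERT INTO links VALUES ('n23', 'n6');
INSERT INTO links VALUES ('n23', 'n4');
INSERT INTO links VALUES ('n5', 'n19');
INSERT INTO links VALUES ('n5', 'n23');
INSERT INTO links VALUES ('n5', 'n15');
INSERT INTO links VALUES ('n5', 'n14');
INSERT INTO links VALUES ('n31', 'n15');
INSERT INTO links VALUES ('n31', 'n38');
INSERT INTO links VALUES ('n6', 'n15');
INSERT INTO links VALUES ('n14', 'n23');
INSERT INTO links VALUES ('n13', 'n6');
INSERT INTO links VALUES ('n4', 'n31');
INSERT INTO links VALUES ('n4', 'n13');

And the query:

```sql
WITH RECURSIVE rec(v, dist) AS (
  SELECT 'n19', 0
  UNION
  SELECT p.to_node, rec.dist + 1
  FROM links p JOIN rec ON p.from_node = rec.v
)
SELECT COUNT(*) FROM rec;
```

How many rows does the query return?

4

Base: (n19, dist=0).
Iteration 1: edges from {n19} -> (n31, dist=1).
Iteration 2: edges from {n31} -> (n15, dist=2), (n38, dist=2).
Iteration 3: no outgoing edges from {n15,n38}; recursion stops.
Total rows emitted: 4.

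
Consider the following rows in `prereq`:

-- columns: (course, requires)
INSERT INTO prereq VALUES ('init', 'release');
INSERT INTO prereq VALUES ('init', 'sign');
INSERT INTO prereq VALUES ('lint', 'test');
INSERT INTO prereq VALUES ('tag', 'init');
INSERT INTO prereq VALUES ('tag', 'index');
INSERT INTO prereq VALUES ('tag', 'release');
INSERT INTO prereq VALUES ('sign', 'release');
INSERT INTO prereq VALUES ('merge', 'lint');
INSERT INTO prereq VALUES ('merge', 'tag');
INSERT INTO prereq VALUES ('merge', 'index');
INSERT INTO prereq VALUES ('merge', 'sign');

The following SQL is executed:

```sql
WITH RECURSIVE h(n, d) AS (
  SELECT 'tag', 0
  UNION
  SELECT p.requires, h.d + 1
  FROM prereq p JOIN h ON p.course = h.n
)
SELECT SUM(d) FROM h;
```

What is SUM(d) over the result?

Base: (tag, d=0).
Iteration 1: edges from {tag} -> (index, d=1), (init, d=1), (release, d=1).
Iteration 2: edges from {index,init,release} -> (release, d=2), (sign, d=2).
Iteration 3: edges from {release,sign} -> (release, d=3).
Iteration 4: no outgoing edges from {release}; recursion stops.
SUM(d) = 0 + 1 + 1 + 1 + 2 + 2 + 3 = 10.

10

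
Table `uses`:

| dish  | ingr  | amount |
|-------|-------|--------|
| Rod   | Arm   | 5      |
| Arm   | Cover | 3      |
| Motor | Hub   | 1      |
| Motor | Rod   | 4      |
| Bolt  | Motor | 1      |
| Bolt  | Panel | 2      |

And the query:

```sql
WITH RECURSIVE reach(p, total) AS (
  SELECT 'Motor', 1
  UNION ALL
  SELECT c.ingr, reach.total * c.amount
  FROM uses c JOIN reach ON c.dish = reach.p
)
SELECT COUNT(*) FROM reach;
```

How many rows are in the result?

5

Base: (Motor, total=1).
Iteration 1: components of {Motor} -> Hub = 1*1 = 1, Rod = 1*4 = 4.
Iteration 2: components of {Hub,Rod} -> Arm = 4*5 = 20.
Iteration 3: components of {Arm} -> Cover = 20*3 = 60.
Iteration 4: no further components; recursion stops.
Total rows emitted: 5.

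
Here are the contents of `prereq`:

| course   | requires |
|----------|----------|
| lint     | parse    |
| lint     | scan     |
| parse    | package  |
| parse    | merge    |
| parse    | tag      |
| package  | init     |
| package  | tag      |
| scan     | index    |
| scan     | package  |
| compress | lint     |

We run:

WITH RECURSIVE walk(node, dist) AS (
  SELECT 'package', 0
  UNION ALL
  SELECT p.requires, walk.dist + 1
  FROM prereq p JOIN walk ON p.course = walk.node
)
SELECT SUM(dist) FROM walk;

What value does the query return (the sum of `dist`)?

2

Base: (package, dist=0).
Iteration 1: edges from {package} -> (init, dist=1), (tag, dist=1).
Iteration 2: no outgoing edges from {init,tag}; recursion stops.
SUM(dist) = 0 + 1 + 1 = 2.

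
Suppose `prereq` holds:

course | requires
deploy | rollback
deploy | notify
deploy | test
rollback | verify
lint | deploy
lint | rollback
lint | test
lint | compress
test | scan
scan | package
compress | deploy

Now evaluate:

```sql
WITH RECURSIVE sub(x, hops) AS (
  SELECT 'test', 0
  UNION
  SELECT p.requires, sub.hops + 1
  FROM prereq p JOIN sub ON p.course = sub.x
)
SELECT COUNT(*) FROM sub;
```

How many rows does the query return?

Base: (test, hops=0).
Iteration 1: edges from {test} -> (scan, hops=1).
Iteration 2: edges from {scan} -> (package, hops=2).
Iteration 3: no outgoing edges from {package}; recursion stops.
Total rows emitted: 3.

3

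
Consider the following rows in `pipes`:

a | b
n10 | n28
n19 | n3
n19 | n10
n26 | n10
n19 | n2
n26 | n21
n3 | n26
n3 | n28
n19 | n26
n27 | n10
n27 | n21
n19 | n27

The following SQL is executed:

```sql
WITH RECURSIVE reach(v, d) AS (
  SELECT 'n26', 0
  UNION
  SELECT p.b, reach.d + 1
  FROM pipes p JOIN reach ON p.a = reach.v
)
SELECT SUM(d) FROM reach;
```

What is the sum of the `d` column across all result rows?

4

Base: (n26, d=0).
Iteration 1: edges from {n26} -> (n10, d=1), (n21, d=1).
Iteration 2: edges from {n10,n21} -> (n28, d=2).
Iteration 3: no outgoing edges from {n28}; recursion stops.
SUM(d) = 0 + 1 + 1 + 2 = 4.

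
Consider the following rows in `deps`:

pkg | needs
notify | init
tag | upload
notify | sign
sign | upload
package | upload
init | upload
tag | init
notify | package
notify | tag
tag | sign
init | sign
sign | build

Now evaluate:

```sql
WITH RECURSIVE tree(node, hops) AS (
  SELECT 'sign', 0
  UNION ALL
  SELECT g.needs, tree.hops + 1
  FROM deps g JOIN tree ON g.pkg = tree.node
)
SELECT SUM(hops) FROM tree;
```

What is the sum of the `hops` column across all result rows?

2

Base: (sign, hops=0).
Iteration 1: edges from {sign} -> (build, hops=1), (upload, hops=1).
Iteration 2: no outgoing edges from {build,upload}; recursion stops.
SUM(hops) = 0 + 1 + 1 = 2.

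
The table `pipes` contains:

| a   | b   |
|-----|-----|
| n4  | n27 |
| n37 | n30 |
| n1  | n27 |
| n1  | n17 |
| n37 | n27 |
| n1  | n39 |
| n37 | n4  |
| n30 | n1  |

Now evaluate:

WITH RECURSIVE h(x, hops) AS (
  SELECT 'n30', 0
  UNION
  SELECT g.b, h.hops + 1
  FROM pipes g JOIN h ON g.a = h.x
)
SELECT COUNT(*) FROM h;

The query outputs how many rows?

5

Base: (n30, hops=0).
Iteration 1: edges from {n30} -> (n1, hops=1).
Iteration 2: edges from {n1} -> (n17, hops=2), (n27, hops=2), (n39, hops=2).
Iteration 3: no outgoing edges from {n17,n27,n39}; recursion stops.
Total rows emitted: 5.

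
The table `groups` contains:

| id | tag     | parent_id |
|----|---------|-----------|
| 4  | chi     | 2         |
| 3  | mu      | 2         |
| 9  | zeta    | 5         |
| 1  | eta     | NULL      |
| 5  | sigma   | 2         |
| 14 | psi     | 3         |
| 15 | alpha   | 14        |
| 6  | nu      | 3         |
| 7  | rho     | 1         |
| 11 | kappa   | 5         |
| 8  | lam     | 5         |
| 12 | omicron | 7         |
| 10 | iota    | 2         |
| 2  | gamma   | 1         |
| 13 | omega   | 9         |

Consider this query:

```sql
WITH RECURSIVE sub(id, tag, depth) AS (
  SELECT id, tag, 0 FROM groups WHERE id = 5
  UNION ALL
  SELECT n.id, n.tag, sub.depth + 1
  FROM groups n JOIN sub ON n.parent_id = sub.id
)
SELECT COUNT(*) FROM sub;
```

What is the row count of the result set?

5

Base: id=5 (sigma) at depth 0.
Iteration 1: rows with parent_id in {5} -> lam (id 8, depth 1), zeta (id 9, depth 1), kappa (id 11, depth 1).
Iteration 2: rows with parent_id in {8,9,11} -> omega (id 13, depth 2).
Iteration 3: no rows with parent_id in {13}; recursion stops.
Total rows emitted: 5.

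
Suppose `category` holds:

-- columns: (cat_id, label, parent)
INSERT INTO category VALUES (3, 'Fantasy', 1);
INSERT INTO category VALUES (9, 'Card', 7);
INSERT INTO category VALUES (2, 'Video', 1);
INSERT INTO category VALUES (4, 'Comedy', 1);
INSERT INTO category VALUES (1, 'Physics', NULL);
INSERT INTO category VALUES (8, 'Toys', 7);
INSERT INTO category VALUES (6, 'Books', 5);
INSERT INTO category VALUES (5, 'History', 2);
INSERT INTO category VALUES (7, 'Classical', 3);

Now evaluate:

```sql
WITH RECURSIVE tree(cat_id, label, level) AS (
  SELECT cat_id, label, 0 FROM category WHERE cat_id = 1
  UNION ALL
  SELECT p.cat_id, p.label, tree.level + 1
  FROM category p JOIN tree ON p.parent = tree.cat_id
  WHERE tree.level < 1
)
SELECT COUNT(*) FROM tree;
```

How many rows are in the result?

4

Base: cat_id=1 (Physics) at level 0.
Iteration 1: rows with parent in {1} -> Video (id 2, level 1), Fantasy (id 3, level 1), Comedy (id 4, level 1).
Iteration 2: level < 1 fails for all current rows; recursion stops.
Total rows emitted: 4.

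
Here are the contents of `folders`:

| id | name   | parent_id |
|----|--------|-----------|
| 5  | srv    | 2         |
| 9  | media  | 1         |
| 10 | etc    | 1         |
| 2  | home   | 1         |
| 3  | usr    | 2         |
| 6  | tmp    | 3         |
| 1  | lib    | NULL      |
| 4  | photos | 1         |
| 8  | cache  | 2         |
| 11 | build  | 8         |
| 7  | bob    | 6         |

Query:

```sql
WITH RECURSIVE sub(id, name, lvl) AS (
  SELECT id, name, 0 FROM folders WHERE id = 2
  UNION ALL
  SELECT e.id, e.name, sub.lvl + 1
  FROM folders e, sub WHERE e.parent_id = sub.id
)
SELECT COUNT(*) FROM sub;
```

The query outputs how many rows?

Base: id=2 (home) at lvl 0.
Iteration 1: rows with parent_id in {2} -> usr (id 3, lvl 1), srv (id 5, lvl 1), cache (id 8, lvl 1).
Iteration 2: rows with parent_id in {3,5,8} -> tmp (id 6, lvl 2), build (id 11, lvl 2).
Iteration 3: rows with parent_id in {6,11} -> bob (id 7, lvl 3).
Iteration 4: no rows with parent_id in {7}; recursion stops.
Total rows emitted: 7.

7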